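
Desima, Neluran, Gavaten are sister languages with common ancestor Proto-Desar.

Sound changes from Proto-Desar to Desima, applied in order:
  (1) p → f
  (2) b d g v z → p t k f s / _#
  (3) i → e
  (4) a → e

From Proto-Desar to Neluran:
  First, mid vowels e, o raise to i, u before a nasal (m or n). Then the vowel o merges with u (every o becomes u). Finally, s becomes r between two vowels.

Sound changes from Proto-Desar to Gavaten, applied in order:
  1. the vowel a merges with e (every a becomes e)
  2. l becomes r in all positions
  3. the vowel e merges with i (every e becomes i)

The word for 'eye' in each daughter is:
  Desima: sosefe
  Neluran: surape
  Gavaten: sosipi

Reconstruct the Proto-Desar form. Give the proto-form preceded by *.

*sosape

Position 5: Desima has f, Neluran has p, Gavaten has p. Neluran preserves p here (none of its changes turn any other segment into p), so the proto-segment is *p.
Position 2: Desima has o, Neluran has u, Gavaten has o. Desima preserves o here (none of its changes turn any other segment into o), so the proto-segment is *o.
This points to *sosape. Verify forward in each daughter:
Desima: *sosape > sosafe > sosefe  (by unconditioned shift, vowel merger)
Neluran: *sosape > susape > surape  (by vowel merger, rhotacism)
Gavaten: start from *sosape.
  rule 1 (vowel merger): sosape → sosepe
  rule 2: no change — sosepe
  rule 3 (vowel merger): sosepe → sosipi
  ⇒ Gavaten sosipi
No other proto-form is consistent with every reflex, so the reconstruction is *sosape.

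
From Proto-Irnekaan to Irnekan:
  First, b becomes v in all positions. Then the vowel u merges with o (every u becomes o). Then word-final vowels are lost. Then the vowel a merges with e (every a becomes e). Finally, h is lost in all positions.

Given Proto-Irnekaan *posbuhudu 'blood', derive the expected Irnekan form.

posvood

Irnekan: start from *posbuhudu.
  rule 1 (unconditioned shift): posbuhudu → posvuhudu
  rule 2 (vowel merger): posvuhudu → posvohodo
  rule 3 (apocope): posvohodo → posvohod
  rule 4: no change — posvohod
  rule 5 (h-loss): posvohod → posvood
  ⇒ Irnekan posvood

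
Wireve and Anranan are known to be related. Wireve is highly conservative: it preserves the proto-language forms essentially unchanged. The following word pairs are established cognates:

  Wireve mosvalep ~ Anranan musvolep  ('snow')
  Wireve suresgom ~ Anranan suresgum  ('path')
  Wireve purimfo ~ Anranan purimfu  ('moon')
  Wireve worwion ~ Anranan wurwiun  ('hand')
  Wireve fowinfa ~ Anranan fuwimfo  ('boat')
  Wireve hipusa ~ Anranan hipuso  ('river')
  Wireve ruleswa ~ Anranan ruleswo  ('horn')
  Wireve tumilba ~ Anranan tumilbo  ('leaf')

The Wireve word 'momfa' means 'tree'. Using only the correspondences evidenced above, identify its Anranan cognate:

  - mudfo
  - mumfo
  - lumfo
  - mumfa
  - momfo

mumfo

suresgom ~ suresgum — Wireve o corresponds to Anranan u after a consonant, before a nasal.
fowinfa ~ fuwimfo, hipusa ~ hipuso — Wireve a corresponds to Anranan o word-finally.
Applying these to Wireve 'momfa':
  momfa → mumfa   (o→u after a consonant, before a nasal)
  mumfa → mumfo   (a→o word-finally)
So the Anranan cognate is 'mumfo'.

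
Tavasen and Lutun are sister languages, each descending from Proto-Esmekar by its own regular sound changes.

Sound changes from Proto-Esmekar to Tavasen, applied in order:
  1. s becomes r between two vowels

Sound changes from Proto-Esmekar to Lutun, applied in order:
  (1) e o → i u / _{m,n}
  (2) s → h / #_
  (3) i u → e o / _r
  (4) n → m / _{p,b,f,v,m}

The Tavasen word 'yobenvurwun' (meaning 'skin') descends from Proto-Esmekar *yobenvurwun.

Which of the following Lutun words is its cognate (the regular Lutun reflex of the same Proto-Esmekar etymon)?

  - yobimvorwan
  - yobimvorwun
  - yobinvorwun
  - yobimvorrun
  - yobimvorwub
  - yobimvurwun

Lutun: *yobenvurwun > yobinvurwun > yobinvorwun > yobimvorwun  (by pre-nasal raising, pre-rhotic lowering, nasal place assimilation)

yobimvorwun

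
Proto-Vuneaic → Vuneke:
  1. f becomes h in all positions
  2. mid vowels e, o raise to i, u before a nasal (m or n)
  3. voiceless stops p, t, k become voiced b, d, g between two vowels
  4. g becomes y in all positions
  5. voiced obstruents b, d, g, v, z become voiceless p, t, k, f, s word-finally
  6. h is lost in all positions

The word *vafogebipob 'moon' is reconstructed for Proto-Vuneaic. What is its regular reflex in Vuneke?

Vuneke: start from *vafogebipob.
  rule 1 (unconditioned shift): vafogebipob → vahogebipob
  rule 2: no change — vahogebipob
  rule 3 (intervocalic voicing): vahogebipob → vahogebibob
  rule 4 (unconditioned shift): vahogebibob → vahoyebibob
  rule 5 (final devoicing): vahoyebibob → vahoyebibop
  rule 6 (h-loss): vahoyebibop → vaoyebibop
  ⇒ Vuneke vaoyebibop

vaoyebibop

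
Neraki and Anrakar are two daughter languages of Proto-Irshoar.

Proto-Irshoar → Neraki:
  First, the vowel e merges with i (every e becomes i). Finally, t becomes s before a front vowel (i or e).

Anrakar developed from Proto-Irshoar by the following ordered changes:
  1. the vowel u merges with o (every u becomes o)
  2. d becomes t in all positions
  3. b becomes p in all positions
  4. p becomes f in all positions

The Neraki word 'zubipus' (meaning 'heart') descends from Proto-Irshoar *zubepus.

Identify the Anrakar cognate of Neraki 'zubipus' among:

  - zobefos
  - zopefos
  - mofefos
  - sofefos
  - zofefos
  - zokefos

zofefos

Anrakar: *zubepus
  zubepus → zobepos   [vowel merger]
  zobepos (rule 2 does not apply)
  zobepos → zopepos   [unconditioned shift]
  zopepos → zofefos   [unconditioned shift]
  giving Anrakar zofefos.
Only 'zofefos' matches the regular Anrakar development of *zubepus.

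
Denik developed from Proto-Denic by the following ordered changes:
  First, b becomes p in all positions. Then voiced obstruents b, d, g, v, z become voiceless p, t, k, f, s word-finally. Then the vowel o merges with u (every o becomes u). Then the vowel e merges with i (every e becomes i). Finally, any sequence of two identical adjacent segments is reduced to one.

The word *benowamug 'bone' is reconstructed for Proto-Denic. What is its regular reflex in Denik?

pinuwamuk

Denik: start from *benowamug.
  rule 1 (unconditioned shift): benowamug → penowamug
  rule 2 (final devoicing): penowamug → penowamuk
  rule 3 (vowel merger): penowamuk → penuwamuk
  rule 4 (vowel merger): penuwamuk → pinuwamuk
  rule 5: no change — pinuwamuk
  ⇒ Denik pinuwamuk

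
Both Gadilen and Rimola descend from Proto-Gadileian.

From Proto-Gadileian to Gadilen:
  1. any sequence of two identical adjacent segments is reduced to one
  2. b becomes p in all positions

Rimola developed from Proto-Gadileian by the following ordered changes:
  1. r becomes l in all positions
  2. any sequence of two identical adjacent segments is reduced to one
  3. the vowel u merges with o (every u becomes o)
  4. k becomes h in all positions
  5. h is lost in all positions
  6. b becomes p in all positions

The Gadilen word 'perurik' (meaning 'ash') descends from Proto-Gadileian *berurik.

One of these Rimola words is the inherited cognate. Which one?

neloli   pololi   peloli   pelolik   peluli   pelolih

Rimola: *berurik > belulik > belolik > belolih > beloli > peloli  (by unconditioned shift, vowel merger, unconditioned shift, h-loss, unconditioned shift)
Only 'peloli' matches the regular Rimola development of *berurik.

peloli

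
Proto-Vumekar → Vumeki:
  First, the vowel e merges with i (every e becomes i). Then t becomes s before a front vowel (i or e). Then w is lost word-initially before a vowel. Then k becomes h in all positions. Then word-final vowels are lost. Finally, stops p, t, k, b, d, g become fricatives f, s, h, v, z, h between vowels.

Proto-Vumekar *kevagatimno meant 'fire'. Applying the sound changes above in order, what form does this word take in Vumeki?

Vumeki: start from *kevagatimno.
  rule 1 (vowel merger): kevagatimno → kivagatimno
  rule 2 (palatalisation): kivagatimno → kivagasimno
  rule 3: no change — kivagasimno
  rule 4 (unconditioned shift): kivagasimno → hivagasimno
  rule 5 (apocope): hivagasimno → hivagasimn
  rule 6 (intervocalic lenition): hivagasimn → hivahasimn
  ⇒ Vumeki hivahasimn

hivahasimn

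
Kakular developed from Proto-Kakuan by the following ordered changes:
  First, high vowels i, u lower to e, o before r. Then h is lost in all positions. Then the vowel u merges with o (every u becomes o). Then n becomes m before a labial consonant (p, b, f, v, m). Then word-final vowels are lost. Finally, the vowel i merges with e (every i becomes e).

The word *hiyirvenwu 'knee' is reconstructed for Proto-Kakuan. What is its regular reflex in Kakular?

eyervenw

Kakular: start from *hiyirvenwu.
  rule 1 (pre-rhotic lowering): hiyirvenwu → hiyervenwu
  rule 2 (h-loss): hiyervenwu → iyervenwu
  rule 3 (vowel merger): iyervenwu → iyervenwo
  rule 4: no change — iyervenwo
  rule 5 (apocope): iyervenwo → iyervenw
  rule 6 (vowel merger): iyervenw → eyervenw
  ⇒ Kakular eyervenw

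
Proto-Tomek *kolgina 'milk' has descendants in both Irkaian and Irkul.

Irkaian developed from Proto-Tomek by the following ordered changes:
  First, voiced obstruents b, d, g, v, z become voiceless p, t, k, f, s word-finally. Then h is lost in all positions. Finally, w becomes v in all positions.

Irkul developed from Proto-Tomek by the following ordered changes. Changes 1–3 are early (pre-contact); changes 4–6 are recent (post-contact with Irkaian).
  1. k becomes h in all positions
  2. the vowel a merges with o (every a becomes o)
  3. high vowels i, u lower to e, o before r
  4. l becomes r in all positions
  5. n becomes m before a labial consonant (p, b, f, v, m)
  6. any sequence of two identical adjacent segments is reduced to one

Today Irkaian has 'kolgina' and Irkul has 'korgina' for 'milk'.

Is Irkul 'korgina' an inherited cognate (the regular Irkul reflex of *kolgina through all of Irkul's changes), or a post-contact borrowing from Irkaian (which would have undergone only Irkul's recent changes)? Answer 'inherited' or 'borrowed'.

borrowed

If inherited, *kolgina would pass through all of Irkul's changes:
Irkul: *kolgina > holgina > holgino > horgino  (by unconditioned shift, vowel merger, unconditioned shift)
If borrowed from Irkaian 'kolgina' after the early changes, it would undergo only the recent ones:
  rule 4 (unconditioned shift): kolgina → korgina
  rule 5 (nasal place assimilation): no change (korgina)
  rule 6 (degemination): no change (korgina)
  ⇒ as a loan: korgina
Irkul 'korgina' matches the loan outcome 'korgina', not the inherited 'horgino' — it skipped the early Irkul changes, so it was borrowed from Irkaian.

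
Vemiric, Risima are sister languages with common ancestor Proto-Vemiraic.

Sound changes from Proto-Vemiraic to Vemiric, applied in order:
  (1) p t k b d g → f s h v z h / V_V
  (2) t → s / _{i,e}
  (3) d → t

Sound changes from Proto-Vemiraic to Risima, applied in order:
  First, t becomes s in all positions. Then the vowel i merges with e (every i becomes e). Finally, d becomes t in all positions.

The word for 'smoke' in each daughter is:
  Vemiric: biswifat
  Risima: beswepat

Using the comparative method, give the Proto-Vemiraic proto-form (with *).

*biswipad

Position 2: Vemiric has i, Risima has e. Vemiric preserves i here (none of its changes turn any other segment into i), so the proto-segment is *i.
Position 8: Vemiric has t, Risima has t. In Risima, t can only continue *d, so the proto-segment is *d.
Position 5: Vemiric has i, Risima has e. Vemiric preserves i here (none of its changes turn any other segment into i), so the proto-segment is *i.
This points to *biswipad. Verify forward in each daughter:
Vemiric: *biswipad > biswifad > biswifat  (by intervocalic lenition, unconditioned shift)
Risima: *biswipad > beswepad > beswepat  (by vowel merger, unconditioned shift)
*biswipad is the unique common source.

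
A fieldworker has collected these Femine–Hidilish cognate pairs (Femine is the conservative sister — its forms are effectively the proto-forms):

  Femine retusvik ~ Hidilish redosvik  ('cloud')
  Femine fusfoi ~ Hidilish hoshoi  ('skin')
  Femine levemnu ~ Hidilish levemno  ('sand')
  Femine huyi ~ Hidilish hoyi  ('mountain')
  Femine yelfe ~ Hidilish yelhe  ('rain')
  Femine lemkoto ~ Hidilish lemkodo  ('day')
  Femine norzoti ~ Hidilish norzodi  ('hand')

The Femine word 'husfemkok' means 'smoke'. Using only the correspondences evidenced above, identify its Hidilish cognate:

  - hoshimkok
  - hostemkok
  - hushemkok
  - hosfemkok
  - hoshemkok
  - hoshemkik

retusvik ~ redosvik, fusfoi ~ hoshoi — Femine u corresponds to Hidilish o after a consonant, before a consonant other than r, m, n, p, b, f, v.
yelfe ~ yelhe — Femine f corresponds to Hidilish h after a consonant, before a front vowel.
Applying these to Femine 'husfemkok':
  husfemkok → hosfemkok   (u→o after a consonant, before a consonant other than r, m, n, p, b, f, v)
  hosfemkok → hoshemkok   (f→h after a consonant, before a front vowel)
So the Hidilish cognate is 'hoshemkok'.

hoshemkok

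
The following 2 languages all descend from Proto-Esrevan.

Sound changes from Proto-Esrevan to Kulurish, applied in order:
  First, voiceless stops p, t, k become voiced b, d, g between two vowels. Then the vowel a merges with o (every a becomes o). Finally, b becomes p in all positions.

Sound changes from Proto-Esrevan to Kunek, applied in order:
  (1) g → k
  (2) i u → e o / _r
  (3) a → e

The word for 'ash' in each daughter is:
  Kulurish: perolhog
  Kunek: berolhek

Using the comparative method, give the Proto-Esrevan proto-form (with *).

*berolhag

Position 7: Kulurish has o, Kunek has e. Taking the neighbouring segments as reconstructed: Kulurish o could go back to *a or *o; Kunek e could go back to *a or *e — the one source consistent with every daughter is *a.
Position 1: Kulurish has p, Kunek has b. Kunek preserves b here (none of its changes turn any other segment into b), so the proto-segment is *b.
Position 8: Kulurish has g, Kunek has k. Taking the neighbouring segments as reconstructed: Kulurish g can only go back to *g; Kunek k could go back to *k or *g — the one source consistent with every daughter is *g.
This points to *berolhag. Verify forward in each daughter:
Kulurish: *berolhag
  berolhag (rule 1 does not apply)
  berolhag → berolhog   [vowel merger]
  berolhog → perolhog   [unconditioned shift]
  giving Kulurish perolhog.
Kunek: *berolhag
  berolhag → berolhak   [unconditioned shift]
  berolhak (rule 2 does not apply)
  berolhak → berolhek   [vowel merger]
  giving Kunek berolhek.
*berolhag is the unique common source.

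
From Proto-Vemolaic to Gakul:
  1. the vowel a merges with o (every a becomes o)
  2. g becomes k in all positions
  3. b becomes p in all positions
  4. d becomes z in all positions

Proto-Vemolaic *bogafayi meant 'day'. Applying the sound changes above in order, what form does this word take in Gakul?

Gakul: start from *bogafayi.
  rule 1 (vowel merger): bogafayi → bogofoyi
  rule 2 (unconditioned shift): bogofoyi → bokofoyi
  rule 3 (unconditioned shift): bokofoyi → pokofoyi
  rule 4: no change — pokofoyi
  ⇒ Gakul pokofoyi

pokofoyi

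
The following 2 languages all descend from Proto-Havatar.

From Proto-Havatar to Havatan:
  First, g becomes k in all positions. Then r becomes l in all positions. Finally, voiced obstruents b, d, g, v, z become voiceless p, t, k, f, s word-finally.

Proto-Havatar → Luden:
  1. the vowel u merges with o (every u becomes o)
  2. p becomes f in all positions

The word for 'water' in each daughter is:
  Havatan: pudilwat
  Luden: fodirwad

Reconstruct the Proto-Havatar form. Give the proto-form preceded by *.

Position 1: Havatan has p, Luden has f. Taking the neighbouring segments as reconstructed: Havatan p can only go back to *p; Luden f could go back to *p or *f — the one source consistent with every daughter is *p.
Position 2: Havatan has u, Luden has o. Havatan preserves u here (none of its changes turn any other segment into u), so the proto-segment is *u.
Continuing position by position gives *pudirwad; check it forward:
Havatan: *pudirwad
  pudirwad (rule 1 does not apply)
  pudirwad → pudilwad   [unconditioned shift]
  pudilwad → pudilwat   [final devoicing]
  giving Havatan pudilwat.
Luden: *pudirwad
  pudirwad → podirwad   [vowel merger]
  podirwad → fodirwad   [unconditioned shift]
  giving Luden fodirwad.
No other proto-form is consistent with every reflex, so the reconstruction is *pudirwad.

*pudirwad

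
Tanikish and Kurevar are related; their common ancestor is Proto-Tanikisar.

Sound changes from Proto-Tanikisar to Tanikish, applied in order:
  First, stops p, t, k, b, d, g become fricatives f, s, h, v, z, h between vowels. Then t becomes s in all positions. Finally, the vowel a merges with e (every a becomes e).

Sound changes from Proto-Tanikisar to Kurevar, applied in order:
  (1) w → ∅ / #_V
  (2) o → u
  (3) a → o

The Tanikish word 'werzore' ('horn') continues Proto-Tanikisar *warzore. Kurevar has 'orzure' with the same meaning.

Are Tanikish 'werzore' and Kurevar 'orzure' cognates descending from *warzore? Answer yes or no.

Derive the expected Kurevar reflex of *warzore:
Kurevar: *warzore
  warzore → arzore   [glide loss]
  arzore → arzure   [vowel merger]
  arzure → orzure   [vowel merger]
  giving Kurevar orzure.
Kurevar 'orzure' matches the regular reflex exactly, so the pair is cognate.

yes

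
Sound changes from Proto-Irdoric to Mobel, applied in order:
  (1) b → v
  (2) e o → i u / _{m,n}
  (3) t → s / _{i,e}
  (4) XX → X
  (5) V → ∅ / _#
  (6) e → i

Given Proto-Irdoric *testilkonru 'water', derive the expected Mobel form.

sisilkunr

Mobel: *testilkonru > testilkunru > sessilkunru > sesilkunru > sesilkunr > sisilkunr  (by pre-nasal raising, palatalisation, degemination, apocope, vowel merger)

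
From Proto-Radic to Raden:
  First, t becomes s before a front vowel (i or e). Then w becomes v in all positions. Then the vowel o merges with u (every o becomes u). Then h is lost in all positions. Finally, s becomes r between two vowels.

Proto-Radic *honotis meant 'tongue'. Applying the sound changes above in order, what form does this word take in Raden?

Raden: *honotis
  honotis → honosis   [palatalisation]
  honosis (rule 2 does not apply)
  honosis → hunusis   [vowel merger]
  hunusis → unusis   [h-loss]
  unusis → unuris   [rhotacism]
  giving Raden unuris.

unuris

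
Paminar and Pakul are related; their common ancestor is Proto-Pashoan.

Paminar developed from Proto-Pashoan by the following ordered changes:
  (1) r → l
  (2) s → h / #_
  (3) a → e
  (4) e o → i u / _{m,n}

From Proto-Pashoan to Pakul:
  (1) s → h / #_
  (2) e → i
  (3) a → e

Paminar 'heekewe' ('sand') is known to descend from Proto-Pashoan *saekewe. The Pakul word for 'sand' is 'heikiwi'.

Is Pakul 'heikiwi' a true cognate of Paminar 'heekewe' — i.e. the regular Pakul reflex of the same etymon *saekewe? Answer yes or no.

yes

Derive the expected Pakul reflex of *saekewe:
Pakul: *saekewe
  saekewe → haekewe   [debuccalisation]
  haekewe → haikiwi   [vowel merger]
  haikiwi → heikiwi   [vowel merger]
  giving Pakul heikiwi.
Pakul 'heikiwi' matches the regular reflex exactly, so the pair is cognate.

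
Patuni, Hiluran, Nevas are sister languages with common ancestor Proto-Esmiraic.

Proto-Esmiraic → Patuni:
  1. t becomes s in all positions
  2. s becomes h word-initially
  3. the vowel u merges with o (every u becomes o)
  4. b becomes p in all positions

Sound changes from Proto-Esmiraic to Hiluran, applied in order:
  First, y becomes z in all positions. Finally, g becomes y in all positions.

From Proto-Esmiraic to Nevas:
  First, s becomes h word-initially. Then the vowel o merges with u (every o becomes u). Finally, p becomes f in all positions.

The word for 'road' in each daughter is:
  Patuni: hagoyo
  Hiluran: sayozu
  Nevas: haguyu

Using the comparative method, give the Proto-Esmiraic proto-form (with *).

Position 5: Patuni has y, Hiluran has z, Nevas has y. Patuni preserves y here (none of its changes turn any other segment into y), so the proto-segment is *y.
Position 4: Patuni has o, Hiluran has o, Nevas has u. Hiluran preserves o here (none of its changes turn any other segment into o), so the proto-segment is *o.
Verify the candidate proto-form against each daughter:
Patuni: start from *sagoyu.
  rule 1: no change — sagoyu
  rule 2 (debuccalisation): sagoyu → hagoyu
  rule 3 (vowel merger): hagoyu → hagoyo
  rule 4: no change — hagoyo
  ⇒ Patuni hagoyo
Hiluran: start from *sagoyu.
  rule 1 (unconditioned shift): sagoyu → sagozu
  rule 2 (unconditioned shift): sagozu → sayozu
  ⇒ Hiluran sayozu
Nevas: start from *sagoyu.
  rule 1 (debuccalisation): sagoyu → hagoyu
  rule 2 (vowel merger): hagoyu → haguyu
  rule 3: no change — haguyu
  ⇒ Nevas haguyu
Only *sagoyu yields all of Patuni hagoyo, Hiluran sayozu, Nevas haguyu.

*sagoyu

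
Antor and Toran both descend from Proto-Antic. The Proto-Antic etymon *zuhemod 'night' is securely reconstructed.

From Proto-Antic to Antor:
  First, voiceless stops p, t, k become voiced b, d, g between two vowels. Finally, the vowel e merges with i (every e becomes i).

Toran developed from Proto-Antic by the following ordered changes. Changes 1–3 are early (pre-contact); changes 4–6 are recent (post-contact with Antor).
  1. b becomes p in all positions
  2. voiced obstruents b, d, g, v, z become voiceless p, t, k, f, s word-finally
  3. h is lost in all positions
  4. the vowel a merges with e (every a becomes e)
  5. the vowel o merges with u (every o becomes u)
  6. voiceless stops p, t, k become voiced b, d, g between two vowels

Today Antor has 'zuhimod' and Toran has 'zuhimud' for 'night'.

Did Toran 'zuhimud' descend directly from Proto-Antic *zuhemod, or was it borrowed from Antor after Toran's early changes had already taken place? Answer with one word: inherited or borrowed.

borrowed

If inherited, *zuhemod would pass through all of Toran's changes:
Toran: *zuhemod
  zuhemod (rule 1 does not apply)
  zuhemod → zuhemot   [final devoicing]
  zuhemot → zuemot   [h-loss]
  zuemot (rule 4 does not apply)
  zuemot → zuemut   [vowel merger]
  zuemut (rule 6 does not apply)
  giving Toran zuemut.
If borrowed from Antor 'zuhimod' after the early changes, it would undergo only the recent ones:
  rule 4 (vowel merger): no change (zuhimod)
  rule 5 (vowel merger): zuhimod → zuhimud
  rule 6 (intervocalic voicing): no change (zuhimud)
  ⇒ as a loan: zuhimud
Toran 'zuhimud' matches the loan outcome 'zuhimud', not the inherited 'zuemut' — it skipped the early Toran changes, so it was borrowed from Antor.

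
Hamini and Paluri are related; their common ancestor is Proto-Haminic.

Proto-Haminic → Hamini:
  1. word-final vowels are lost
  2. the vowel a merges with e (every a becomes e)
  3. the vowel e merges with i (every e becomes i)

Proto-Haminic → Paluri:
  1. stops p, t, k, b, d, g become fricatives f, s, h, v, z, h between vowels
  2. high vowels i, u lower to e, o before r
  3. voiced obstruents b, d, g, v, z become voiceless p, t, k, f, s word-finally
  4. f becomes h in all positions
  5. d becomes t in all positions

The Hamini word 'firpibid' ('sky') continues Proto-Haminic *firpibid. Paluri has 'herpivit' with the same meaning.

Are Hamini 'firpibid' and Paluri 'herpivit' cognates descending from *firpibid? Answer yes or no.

Derive the expected Paluri reflex of *firpibid:
Paluri: start from *firpibid.
  rule 1 (intervocalic lenition): firpibid → firpivid
  rule 2 (pre-rhotic lowering): firpivid → ferpivid
  rule 3 (final devoicing): ferpivid → ferpivit
  rule 4 (unconditioned shift): ferpivit → herpivit
  rule 5: no change — herpivit
  ⇒ Paluri herpivit
Paluri 'herpivit' matches the regular reflex exactly, so the pair is cognate.

yes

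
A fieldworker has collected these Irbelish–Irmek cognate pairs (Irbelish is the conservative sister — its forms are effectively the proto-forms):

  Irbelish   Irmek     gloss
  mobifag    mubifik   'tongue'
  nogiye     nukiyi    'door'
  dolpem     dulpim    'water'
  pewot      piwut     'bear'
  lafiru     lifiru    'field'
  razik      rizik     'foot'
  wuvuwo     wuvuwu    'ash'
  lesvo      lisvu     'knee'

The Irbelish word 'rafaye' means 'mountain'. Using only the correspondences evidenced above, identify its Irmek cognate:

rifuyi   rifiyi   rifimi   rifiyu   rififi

lafiru ~ lifiru — Irbelish a corresponds to Irmek i after a consonant, before a labial obstruent.
mobifag ~ mubifik, razik ~ rizik — Irbelish a corresponds to Irmek i after a consonant, before a consonant other than r, m, n, p, b, f, v.
nogiye ~ nukiyi — Irbelish e corresponds to Irmek i word-finally.
Applying these to Irbelish 'rafaye':
  rafaye → rifaye   (a→i after a consonant, before a labial obstruent)
  rifaye → rifiye   (a→i after a consonant, before a consonant other than r, m, n, p, b, f, v)
  rifiye → rifiyi   (e→i word-finally)
So the Irmek cognate is 'rifiyi'.

rifiyi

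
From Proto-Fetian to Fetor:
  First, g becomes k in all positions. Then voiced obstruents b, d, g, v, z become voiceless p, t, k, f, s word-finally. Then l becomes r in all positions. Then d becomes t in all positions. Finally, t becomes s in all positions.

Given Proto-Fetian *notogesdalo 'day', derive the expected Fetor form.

Fetor: start from *notogesdalo.
  rule 1 (unconditioned shift): notogesdalo → notokesdalo
  rule 2: no change — notokesdalo
  rule 3 (unconditioned shift): notokesdalo → notokesdaro
  rule 4 (unconditioned shift): notokesdaro → notokestaro
  rule 5 (unconditioned shift): notokestaro → nosokessaro
  ⇒ Fetor nosokessaro

nosokessaro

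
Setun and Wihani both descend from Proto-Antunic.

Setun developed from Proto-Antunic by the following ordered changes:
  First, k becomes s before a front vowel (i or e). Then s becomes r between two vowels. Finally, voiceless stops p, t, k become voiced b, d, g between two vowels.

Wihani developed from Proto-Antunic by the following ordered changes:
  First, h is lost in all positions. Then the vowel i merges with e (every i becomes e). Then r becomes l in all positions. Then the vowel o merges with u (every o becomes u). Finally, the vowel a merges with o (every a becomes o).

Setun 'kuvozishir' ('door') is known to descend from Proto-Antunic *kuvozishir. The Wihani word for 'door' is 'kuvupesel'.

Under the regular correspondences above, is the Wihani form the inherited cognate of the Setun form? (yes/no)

no

Derive the expected Wihani reflex of *kuvozishir:
Wihani: *kuvozishir
  kuvozishir → kuvozisir   [h-loss]
  kuvozisir → kuvozeser   [vowel merger]
  kuvozeser → kuvozesel   [unconditioned shift]
  kuvozesel → kuvuzesel   [vowel merger]
  kuvuzesel (rule 5 does not apply)
  giving Wihani kuvuzesel.
The regular Wihani reflex would be 'kuvuzesel', but the attested form is 'kuvupesel'. The correspondence is irregular, so they are not cognates (the Wihani form has a different source).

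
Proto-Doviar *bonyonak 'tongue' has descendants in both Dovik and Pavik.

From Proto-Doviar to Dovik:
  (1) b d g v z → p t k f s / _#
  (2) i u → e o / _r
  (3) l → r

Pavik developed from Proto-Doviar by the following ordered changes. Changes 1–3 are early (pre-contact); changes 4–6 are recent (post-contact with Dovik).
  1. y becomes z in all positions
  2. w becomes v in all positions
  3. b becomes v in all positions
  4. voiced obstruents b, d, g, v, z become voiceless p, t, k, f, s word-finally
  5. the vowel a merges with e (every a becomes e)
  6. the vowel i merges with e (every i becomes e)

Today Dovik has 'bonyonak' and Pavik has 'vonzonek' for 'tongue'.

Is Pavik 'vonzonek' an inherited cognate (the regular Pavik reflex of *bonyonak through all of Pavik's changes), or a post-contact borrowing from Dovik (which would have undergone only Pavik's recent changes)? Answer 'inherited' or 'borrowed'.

If inherited, *bonyonak would pass through all of Pavik's changes:
Pavik: start from *bonyonak.
  rule 1 (unconditioned shift): bonyonak → bonzonak
  rule 2: no change — bonzonak
  rule 3 (unconditioned shift): bonzonak → vonzonak
  rule 4: no change — vonzonak
  rule 5 (vowel merger): vonzonak → vonzonek
  rule 6: no change — vonzonek
  ⇒ Pavik vonzonek
If borrowed from Dovik 'bonyonak' after the early changes, it would undergo only the recent ones:
  rule 4 (final devoicing): no change (bonyonak)
  rule 5 (vowel merger): bonyonak → bonyonek
  rule 6 (vowel merger): no change (bonyonek)
  ⇒ as a loan: bonyonek
Pavik 'vonzonek' matches the inherited outcome exactly, so it is an inherited cognate, not a loan.

inherited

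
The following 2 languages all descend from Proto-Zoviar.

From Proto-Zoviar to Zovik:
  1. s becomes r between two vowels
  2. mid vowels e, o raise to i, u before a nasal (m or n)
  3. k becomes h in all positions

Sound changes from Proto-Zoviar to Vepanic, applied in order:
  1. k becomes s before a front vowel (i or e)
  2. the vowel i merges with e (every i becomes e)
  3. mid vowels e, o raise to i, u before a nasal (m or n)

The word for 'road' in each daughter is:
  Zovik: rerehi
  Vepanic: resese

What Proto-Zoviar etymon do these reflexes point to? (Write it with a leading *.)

Position 6: Zovik has i, Vepanic has e. Taking the neighbouring segments as reconstructed: Zovik i can only go back to *i; Vepanic e could go back to *e or *i — the one source consistent with every daughter is *i.
Position 5: Zovik has h, Vepanic has s. Taking the neighbouring segments as reconstructed: Zovik h could go back to *k or *h; Vepanic s could go back to *k or *s — the one source consistent with every daughter is *k.
Continuing position by position gives *reseki; check it forward:
Zovik: *reseki
  reseki → rereki   [rhotacism]
  rereki (rule 2 does not apply)
  rereki → rerehi   [unconditioned shift]
  giving Zovik rerehi.
Vepanic: start from *reseki.
  rule 1 (palatalisation): reseki → resesi
  rule 2 (vowel merger): resesi → resese
  rule 3: no change — resese
  ⇒ Vepanic resese
*reseki is the unique common source.

*reseki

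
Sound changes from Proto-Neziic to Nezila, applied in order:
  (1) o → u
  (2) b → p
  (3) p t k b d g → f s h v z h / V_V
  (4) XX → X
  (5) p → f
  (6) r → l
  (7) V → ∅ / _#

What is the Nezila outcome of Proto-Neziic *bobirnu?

fufiln

Nezila: *bobirnu > bubirnu > pupirnu > pufirnu > fufirnu > fufilnu > fufiln  (by vowel merger, unconditioned shift, intervocalic lenition, unconditioned shift, unconditioned shift, apocope)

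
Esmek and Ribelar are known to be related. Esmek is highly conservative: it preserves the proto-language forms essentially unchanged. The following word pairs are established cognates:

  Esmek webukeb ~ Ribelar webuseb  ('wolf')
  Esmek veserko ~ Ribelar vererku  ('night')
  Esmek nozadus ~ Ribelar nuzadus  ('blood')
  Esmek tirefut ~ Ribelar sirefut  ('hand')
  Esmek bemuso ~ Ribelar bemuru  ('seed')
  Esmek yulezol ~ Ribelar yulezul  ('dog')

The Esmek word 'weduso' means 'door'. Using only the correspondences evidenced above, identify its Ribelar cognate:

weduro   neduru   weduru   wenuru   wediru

bemuso ~ bemuru — Esmek s corresponds to Ribelar r between vowels (before a back vowel).
veserko ~ vererku, bemuso ~ bemuru — Esmek o corresponds to Ribelar u word-finally.
Applying these to Esmek 'weduso':
  weduso → weduro   (s→r between vowels (before a back vowel))
  weduro → weduru   (o→u word-finally)
So the Ribelar cognate is 'weduru'.

weduru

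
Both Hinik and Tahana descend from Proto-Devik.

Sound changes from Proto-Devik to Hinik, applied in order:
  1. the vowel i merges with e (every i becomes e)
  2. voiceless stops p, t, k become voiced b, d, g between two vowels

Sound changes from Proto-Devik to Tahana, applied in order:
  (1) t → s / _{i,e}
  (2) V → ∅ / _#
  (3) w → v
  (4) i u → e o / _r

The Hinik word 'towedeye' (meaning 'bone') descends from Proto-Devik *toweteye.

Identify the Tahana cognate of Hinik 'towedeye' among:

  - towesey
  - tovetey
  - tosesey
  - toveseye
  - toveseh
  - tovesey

Tahana: start from *toweteye.
  rule 1 (palatalisation): toweteye → toweseye
  rule 2 (apocope): toweseye → towesey
  rule 3 (unconditioned shift): towesey → tovesey
  rule 4: no change — tovesey
  ⇒ Tahana tovesey
Among the options, 'tovesey' alone shows every Tahana change applied in order.

tovesey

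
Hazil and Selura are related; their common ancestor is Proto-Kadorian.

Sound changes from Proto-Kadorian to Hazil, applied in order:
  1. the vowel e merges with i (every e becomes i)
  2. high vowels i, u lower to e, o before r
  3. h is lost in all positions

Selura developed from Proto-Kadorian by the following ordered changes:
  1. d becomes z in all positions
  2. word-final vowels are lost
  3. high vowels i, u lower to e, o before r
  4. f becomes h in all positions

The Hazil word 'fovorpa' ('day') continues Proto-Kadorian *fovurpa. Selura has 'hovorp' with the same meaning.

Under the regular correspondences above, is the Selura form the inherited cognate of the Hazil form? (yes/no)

yes

Derive the expected Selura reflex of *fovurpa:
Selura: start from *fovurpa.
  rule 1: no change — fovurpa
  rule 2 (apocope): fovurpa → fovurp
  rule 3 (pre-rhotic lowering): fovurp → fovorp
  rule 4 (unconditioned shift): fovorp → hovorp
  ⇒ Selura hovorp
Selura 'hovorp' matches the regular reflex exactly, so the pair is cognate.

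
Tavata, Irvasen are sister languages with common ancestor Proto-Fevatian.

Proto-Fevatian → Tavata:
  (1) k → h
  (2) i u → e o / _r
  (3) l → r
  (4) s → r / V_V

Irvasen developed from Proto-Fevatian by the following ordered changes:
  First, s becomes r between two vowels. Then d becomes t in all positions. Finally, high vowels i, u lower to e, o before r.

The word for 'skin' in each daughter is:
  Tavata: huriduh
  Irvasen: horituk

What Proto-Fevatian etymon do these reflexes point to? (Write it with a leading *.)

*husiduk

Position 2: Tavata has u, Irvasen has o. Tavata preserves u here (none of its changes turn any other segment into u), so the proto-segment is *u.
Position 5: Tavata has d, Irvasen has t. Tavata preserves d here (none of its changes turn any other segment into d), so the proto-segment is *d.
Position 3: Tavata has r, Irvasen has r. Taking the neighbouring segments as reconstructed: Tavata r could go back to *s or *l; Irvasen r could go back to *s or *r — the one source consistent with every daughter is *s.
Verify the candidate proto-form against each daughter:
Tavata: *husiduk > husiduh > huriduh  (by unconditioned shift, rhotacism)
Irvasen: *husiduk
  husiduk → huriduk   [rhotacism]
  huriduk → hurituk   [unconditioned shift]
  hurituk → horituk   [pre-rhotic lowering]
  giving Irvasen horituk.
Only *husiduk yields all of Tavata huriduh, Irvasen horituk.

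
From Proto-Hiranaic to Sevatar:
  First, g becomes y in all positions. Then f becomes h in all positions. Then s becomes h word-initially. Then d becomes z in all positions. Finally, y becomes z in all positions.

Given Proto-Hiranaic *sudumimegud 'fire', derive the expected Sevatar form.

huzumimezuz

Sevatar: *sudumimegud > sudumimeyud > hudumimeyud > huzumimeyuz > huzumimezuz  (by unconditioned shift, debuccalisation, unconditioned shift, unconditioned shift)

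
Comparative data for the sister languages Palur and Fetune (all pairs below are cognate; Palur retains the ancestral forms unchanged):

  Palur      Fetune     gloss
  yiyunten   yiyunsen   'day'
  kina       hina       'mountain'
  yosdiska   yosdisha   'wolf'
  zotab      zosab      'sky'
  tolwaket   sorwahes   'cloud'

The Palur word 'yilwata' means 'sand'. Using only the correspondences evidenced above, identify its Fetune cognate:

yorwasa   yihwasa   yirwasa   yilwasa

yirwasa

tolwaket ~ sorwahes — Palur l corresponds to Fetune r after a vowel, before a consonant other than r, m, n, p, b, f, v.
zotab ~ zosab — Palur t corresponds to Fetune s between vowels (before a back vowel).
Applying these to Palur 'yilwata':
  yilwata → yirwata   (l→r after a vowel, before a consonant other than r, m, n, p, b, f, v)
  yirwata → yirwasa   (t→s between vowels (before a back vowel))
So the Fetune cognate is 'yirwasa'.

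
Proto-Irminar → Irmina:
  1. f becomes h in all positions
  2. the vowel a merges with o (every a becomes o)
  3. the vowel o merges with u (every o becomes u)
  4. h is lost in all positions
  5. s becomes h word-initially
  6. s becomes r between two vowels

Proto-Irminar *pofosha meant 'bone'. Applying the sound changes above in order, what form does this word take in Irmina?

Irmina: *pofosha > pohosha > pohosho > puhushu > puusu > puuru  (by unconditioned shift, vowel merger, vowel merger, h-loss, rhotacism)

puuru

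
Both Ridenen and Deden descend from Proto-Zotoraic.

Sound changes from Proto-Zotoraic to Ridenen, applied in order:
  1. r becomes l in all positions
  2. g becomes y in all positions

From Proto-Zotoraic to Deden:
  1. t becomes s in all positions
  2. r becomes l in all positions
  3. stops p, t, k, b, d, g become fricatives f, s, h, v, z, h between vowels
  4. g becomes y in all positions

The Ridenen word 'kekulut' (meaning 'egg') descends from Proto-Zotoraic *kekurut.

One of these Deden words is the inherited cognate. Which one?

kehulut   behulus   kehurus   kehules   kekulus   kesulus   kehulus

Deden: start from *kekurut.
  rule 1 (unconditioned shift): kekurut → kekurus
  rule 2 (unconditioned shift): kekurus → kekulus
  rule 3 (intervocalic lenition): kekulus → kehulus
  rule 4: no change — kehulus
  ⇒ Deden kehulus
Only 'kehulus' matches the regular Deden development of *kekurut.

kehulus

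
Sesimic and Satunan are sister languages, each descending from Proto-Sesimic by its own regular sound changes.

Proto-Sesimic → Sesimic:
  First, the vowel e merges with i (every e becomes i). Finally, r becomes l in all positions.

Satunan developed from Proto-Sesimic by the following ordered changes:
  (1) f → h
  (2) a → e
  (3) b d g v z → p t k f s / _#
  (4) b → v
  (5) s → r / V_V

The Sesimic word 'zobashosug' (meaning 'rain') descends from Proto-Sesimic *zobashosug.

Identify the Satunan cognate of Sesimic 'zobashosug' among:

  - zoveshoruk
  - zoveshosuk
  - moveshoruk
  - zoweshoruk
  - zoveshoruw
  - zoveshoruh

zoveshoruk

Satunan: *zobashosug > zobeshosug > zobeshosuk > zoveshosuk > zoveshoruk  (by vowel merger, final devoicing, unconditioned shift, rhotacism)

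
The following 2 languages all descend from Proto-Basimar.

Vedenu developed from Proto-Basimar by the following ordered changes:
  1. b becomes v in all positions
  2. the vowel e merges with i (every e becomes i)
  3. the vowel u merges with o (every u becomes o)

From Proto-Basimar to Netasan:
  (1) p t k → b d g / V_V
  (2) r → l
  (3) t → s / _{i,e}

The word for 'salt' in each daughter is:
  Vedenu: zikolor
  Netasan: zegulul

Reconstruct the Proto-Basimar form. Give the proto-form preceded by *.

Position 7: Vedenu has r, Netasan has l. Vedenu preserves r here (none of its changes turn any other segment into r), so the proto-segment is *r.
Position 4: Vedenu has o, Netasan has u. Netasan preserves u here (none of its changes turn any other segment into u), so the proto-segment is *u.
Continuing position by position gives *zekulur; check it forward:
Vedenu: *zekulur > zikulur > zikolor  (by vowel merger, vowel merger)
Netasan: *zekulur > zegulur > zegulul  (by intervocalic voicing, unconditioned shift)
Only *zekulur yields all of Vedenu zikolor, Netasan zegulul.

*zekulur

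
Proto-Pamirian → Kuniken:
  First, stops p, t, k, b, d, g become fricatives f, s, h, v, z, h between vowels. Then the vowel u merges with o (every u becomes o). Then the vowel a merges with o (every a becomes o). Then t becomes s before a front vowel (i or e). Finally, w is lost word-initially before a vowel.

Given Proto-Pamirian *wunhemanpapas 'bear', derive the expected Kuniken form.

onhemonpofos

Kuniken: start from *wunhemanpapas.
  rule 1 (intervocalic lenition): wunhemanpapas → wunhemanpafas
  rule 2 (vowel merger): wunhemanpafas → wonhemanpafas
  rule 3 (vowel merger): wonhemanpafas → wonhemonpofos
  rule 4: no change — wonhemonpofos
  rule 5 (glide loss): wonhemonpofos → onhemonpofos
  ⇒ Kuniken onhemonpofos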